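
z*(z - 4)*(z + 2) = z^3 - 2*z^2 - 8*z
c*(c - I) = c^2 - I*c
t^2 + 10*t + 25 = (t + 5)^2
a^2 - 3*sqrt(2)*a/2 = a*(a - 3*sqrt(2)/2)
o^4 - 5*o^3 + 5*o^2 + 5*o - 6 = (o - 3)*(o - 2)*(o - 1)*(o + 1)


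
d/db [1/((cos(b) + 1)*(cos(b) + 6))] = (2*cos(b) + 7)*sin(b)/((cos(b) + 1)^2*(cos(b) + 6)^2)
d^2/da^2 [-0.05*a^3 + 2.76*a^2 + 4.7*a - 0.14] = 5.52 - 0.3*a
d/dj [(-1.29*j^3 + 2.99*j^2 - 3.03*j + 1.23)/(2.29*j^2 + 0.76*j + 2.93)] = (-2.9541*j^4 - 1.9608*j^3 - 2.128*j^2 + 11.888*j - 9.8127)/(5.2441*j^4 + 3.4808*j^3 + 13.997*j^2 + 4.4536*j + 8.5849)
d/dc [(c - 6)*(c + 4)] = 2*c - 2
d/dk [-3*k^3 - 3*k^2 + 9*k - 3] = -9*k^2 - 6*k + 9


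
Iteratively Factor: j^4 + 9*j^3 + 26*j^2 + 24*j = (j + 3)*(j^3 + 6*j^2 + 8*j) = j*(j + 3)*(j^2 + 6*j + 8) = j*(j + 2)*(j + 3)*(j + 4)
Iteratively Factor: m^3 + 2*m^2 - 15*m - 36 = (m - 4)*(m^2 + 6*m + 9) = (m - 4)*(m + 3)*(m + 3)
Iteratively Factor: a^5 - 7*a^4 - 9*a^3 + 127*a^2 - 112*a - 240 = (a - 3)*(a^4 - 4*a^3 - 21*a^2 + 64*a + 80) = (a - 4)*(a - 3)*(a^3 - 21*a - 20) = (a - 5)*(a - 4)*(a - 3)*(a^2 + 5*a + 4) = (a - 5)*(a - 4)*(a - 3)*(a + 4)*(a + 1)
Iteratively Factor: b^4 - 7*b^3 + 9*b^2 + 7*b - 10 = (b - 2)*(b^3 - 5*b^2 - b + 5) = (b - 5)*(b - 2)*(b^2 - 1) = (b - 5)*(b - 2)*(b + 1)*(b - 1)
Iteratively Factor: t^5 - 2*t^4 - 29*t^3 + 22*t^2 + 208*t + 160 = (t + 1)*(t^4 - 3*t^3 - 26*t^2 + 48*t + 160) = (t - 5)*(t + 1)*(t^3 + 2*t^2 - 16*t - 32) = (t - 5)*(t + 1)*(t + 2)*(t^2 - 16) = (t - 5)*(t - 4)*(t + 1)*(t + 2)*(t + 4)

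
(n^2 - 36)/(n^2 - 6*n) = (n + 6)/n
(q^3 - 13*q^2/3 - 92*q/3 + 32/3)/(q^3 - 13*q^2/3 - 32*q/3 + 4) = (q^2 - 4*q - 32)/(q^2 - 4*q - 12)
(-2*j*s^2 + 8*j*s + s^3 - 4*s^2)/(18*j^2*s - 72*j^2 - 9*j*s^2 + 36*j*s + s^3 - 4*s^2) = s*(-2*j + s)/(18*j^2 - 9*j*s + s^2)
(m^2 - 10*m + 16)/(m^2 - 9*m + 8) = (m - 2)/(m - 1)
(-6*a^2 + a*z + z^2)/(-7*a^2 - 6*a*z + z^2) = (6*a^2 - a*z - z^2)/(7*a^2 + 6*a*z - z^2)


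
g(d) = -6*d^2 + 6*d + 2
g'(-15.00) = 186.00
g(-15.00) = -1438.00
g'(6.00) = -66.00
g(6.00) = -178.00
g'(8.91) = -100.92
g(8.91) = -420.87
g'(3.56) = -36.72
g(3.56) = -52.68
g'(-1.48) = 23.76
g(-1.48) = -20.02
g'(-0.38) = 10.56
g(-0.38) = -1.15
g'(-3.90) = 52.80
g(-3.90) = -112.66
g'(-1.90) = 28.80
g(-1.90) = -31.06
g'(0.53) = -0.36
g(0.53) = 3.49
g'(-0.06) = 6.72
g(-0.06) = 1.62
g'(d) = 6 - 12*d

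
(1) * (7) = 7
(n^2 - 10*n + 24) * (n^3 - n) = n^5 - 10*n^4 + 23*n^3 + 10*n^2 - 24*n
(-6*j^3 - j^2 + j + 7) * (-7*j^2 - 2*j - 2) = 42*j^5 + 19*j^4 + 7*j^3 - 49*j^2 - 16*j - 14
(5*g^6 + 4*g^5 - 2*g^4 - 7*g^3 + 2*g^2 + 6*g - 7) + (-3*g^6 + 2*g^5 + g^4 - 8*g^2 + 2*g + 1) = 2*g^6 + 6*g^5 - g^4 - 7*g^3 - 6*g^2 + 8*g - 6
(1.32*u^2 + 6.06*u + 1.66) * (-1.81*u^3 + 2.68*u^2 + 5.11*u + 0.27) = -2.3892*u^5 - 7.431*u^4 + 19.9814*u^3 + 35.7718*u^2 + 10.1188*u + 0.4482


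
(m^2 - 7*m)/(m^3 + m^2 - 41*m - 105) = m/(m^2 + 8*m + 15)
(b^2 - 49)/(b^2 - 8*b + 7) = (b + 7)/(b - 1)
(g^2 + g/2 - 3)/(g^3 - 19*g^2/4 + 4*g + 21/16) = 8*(g + 2)/(8*g^2 - 26*g - 7)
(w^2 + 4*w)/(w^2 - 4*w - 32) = w/(w - 8)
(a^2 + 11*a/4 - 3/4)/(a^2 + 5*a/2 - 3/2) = (4*a - 1)/(2*(2*a - 1))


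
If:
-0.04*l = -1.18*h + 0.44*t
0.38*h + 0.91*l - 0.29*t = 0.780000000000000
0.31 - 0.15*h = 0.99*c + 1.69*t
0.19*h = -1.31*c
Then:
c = -0.01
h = 0.10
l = 0.87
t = 0.18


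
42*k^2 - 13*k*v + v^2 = (-7*k + v)*(-6*k + v)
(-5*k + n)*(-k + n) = 5*k^2 - 6*k*n + n^2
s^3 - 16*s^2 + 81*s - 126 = (s - 7)*(s - 6)*(s - 3)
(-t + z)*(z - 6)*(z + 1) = -t*z^2 + 5*t*z + 6*t + z^3 - 5*z^2 - 6*z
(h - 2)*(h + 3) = h^2 + h - 6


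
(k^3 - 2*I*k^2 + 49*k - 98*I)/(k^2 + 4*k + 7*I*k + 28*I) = (k^2 - 9*I*k - 14)/(k + 4)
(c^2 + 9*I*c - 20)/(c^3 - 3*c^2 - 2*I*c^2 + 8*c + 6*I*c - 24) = (c^2 + 9*I*c - 20)/(c^3 + c^2*(-3 - 2*I) + c*(8 + 6*I) - 24)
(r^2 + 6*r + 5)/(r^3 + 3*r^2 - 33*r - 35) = (r + 5)/(r^2 + 2*r - 35)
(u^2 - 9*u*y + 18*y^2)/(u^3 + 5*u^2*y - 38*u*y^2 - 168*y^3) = (u - 3*y)/(u^2 + 11*u*y + 28*y^2)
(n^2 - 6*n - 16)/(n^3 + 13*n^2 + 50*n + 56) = (n - 8)/(n^2 + 11*n + 28)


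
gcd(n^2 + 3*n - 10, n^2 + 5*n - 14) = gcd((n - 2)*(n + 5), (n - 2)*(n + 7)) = n - 2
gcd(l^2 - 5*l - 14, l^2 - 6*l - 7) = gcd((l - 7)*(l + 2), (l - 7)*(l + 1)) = l - 7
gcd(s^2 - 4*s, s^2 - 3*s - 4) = s - 4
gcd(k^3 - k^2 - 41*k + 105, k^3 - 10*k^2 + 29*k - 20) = k - 5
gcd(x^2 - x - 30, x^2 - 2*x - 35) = x + 5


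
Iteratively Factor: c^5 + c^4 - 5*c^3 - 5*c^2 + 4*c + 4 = (c + 1)*(c^4 - 5*c^2 + 4) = (c - 1)*(c + 1)*(c^3 + c^2 - 4*c - 4) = (c - 2)*(c - 1)*(c + 1)*(c^2 + 3*c + 2) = (c - 2)*(c - 1)*(c + 1)*(c + 2)*(c + 1)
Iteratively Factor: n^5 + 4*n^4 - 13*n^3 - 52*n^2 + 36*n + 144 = (n + 2)*(n^4 + 2*n^3 - 17*n^2 - 18*n + 72) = (n + 2)*(n + 4)*(n^3 - 2*n^2 - 9*n + 18) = (n + 2)*(n + 3)*(n + 4)*(n^2 - 5*n + 6) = (n - 3)*(n + 2)*(n + 3)*(n + 4)*(n - 2)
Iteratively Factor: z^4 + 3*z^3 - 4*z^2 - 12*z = (z)*(z^3 + 3*z^2 - 4*z - 12) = z*(z + 2)*(z^2 + z - 6) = z*(z + 2)*(z + 3)*(z - 2)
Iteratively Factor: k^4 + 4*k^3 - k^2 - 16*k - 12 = (k + 2)*(k^3 + 2*k^2 - 5*k - 6) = (k + 2)*(k + 3)*(k^2 - k - 2) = (k + 1)*(k + 2)*(k + 3)*(k - 2)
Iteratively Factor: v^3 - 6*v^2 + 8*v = (v - 2)*(v^2 - 4*v) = v*(v - 2)*(v - 4)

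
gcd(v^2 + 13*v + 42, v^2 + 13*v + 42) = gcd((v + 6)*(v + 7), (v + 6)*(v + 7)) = v^2 + 13*v + 42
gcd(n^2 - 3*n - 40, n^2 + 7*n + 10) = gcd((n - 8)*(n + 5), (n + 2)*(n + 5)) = n + 5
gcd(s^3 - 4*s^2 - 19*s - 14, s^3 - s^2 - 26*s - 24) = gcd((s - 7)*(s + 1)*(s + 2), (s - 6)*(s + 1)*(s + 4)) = s + 1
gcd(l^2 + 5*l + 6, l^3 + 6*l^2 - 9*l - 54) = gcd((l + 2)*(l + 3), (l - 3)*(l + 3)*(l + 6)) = l + 3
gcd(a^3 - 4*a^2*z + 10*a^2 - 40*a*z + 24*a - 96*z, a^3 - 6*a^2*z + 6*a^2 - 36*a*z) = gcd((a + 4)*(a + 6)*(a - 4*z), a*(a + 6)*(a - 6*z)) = a + 6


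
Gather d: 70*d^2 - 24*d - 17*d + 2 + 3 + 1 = 70*d^2 - 41*d + 6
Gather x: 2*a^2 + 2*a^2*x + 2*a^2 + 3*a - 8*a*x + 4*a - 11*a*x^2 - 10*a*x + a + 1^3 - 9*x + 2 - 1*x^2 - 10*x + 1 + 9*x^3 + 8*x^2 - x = 4*a^2 + 8*a + 9*x^3 + x^2*(7 - 11*a) + x*(2*a^2 - 18*a - 20) + 4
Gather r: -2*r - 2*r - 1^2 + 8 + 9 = 16 - 4*r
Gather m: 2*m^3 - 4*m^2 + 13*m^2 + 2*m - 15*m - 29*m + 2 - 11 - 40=2*m^3 + 9*m^2 - 42*m - 49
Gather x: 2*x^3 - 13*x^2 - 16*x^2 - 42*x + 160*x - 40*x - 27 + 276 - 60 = 2*x^3 - 29*x^2 + 78*x + 189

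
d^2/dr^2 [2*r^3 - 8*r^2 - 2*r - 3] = 12*r - 16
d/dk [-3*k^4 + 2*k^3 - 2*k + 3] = -12*k^3 + 6*k^2 - 2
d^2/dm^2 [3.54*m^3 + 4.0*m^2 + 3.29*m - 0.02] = 21.24*m + 8.0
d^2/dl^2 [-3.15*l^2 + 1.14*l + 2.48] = -6.30000000000000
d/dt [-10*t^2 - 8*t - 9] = -20*t - 8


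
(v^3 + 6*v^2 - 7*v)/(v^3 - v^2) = (v + 7)/v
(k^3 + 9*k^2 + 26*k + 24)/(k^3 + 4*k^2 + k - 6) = (k + 4)/(k - 1)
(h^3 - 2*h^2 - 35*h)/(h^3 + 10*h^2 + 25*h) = (h - 7)/(h + 5)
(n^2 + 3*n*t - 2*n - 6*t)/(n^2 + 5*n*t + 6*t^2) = (n - 2)/(n + 2*t)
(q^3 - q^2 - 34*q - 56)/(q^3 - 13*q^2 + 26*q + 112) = (q + 4)/(q - 8)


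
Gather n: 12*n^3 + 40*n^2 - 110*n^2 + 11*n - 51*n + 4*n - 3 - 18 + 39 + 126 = 12*n^3 - 70*n^2 - 36*n + 144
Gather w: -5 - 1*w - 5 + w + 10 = 0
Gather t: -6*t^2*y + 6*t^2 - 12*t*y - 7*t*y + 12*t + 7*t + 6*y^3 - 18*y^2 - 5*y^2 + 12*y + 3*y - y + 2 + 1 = t^2*(6 - 6*y) + t*(19 - 19*y) + 6*y^3 - 23*y^2 + 14*y + 3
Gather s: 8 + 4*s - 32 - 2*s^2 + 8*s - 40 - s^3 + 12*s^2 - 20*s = -s^3 + 10*s^2 - 8*s - 64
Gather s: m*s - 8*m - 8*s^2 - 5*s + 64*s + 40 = -8*m - 8*s^2 + s*(m + 59) + 40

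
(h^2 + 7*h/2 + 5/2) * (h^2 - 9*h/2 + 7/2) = h^4 - h^3 - 39*h^2/4 + h + 35/4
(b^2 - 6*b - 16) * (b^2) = b^4 - 6*b^3 - 16*b^2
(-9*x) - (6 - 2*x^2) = 2*x^2 - 9*x - 6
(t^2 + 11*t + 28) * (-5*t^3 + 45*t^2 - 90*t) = -5*t^5 - 10*t^4 + 265*t^3 + 270*t^2 - 2520*t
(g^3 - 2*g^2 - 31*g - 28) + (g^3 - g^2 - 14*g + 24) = 2*g^3 - 3*g^2 - 45*g - 4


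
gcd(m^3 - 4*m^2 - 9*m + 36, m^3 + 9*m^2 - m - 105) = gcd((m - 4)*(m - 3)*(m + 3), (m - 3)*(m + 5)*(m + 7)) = m - 3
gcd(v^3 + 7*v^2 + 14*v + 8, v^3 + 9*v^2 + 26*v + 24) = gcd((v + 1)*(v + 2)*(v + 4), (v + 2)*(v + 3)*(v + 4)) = v^2 + 6*v + 8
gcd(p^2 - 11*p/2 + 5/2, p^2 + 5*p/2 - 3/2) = p - 1/2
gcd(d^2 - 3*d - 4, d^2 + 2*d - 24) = d - 4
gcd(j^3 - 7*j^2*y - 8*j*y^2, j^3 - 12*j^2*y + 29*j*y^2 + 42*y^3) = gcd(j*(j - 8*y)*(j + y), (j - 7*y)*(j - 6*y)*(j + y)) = j + y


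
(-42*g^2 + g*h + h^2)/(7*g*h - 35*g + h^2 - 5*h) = (-6*g + h)/(h - 5)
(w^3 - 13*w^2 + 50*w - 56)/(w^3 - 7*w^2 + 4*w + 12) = (w^2 - 11*w + 28)/(w^2 - 5*w - 6)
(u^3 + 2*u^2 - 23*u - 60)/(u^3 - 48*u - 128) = (u^2 - 2*u - 15)/(u^2 - 4*u - 32)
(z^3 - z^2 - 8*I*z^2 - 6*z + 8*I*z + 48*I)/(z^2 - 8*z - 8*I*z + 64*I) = (z^2 - z - 6)/(z - 8)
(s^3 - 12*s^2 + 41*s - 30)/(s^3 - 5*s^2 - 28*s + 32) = (s^2 - 11*s + 30)/(s^2 - 4*s - 32)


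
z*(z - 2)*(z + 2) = z^3 - 4*z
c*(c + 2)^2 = c^3 + 4*c^2 + 4*c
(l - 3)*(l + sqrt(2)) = l^2 - 3*l + sqrt(2)*l - 3*sqrt(2)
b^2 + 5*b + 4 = (b + 1)*(b + 4)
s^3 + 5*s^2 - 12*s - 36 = (s - 3)*(s + 2)*(s + 6)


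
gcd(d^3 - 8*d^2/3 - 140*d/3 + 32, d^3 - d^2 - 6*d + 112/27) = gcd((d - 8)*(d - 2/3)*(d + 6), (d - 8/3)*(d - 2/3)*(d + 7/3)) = d - 2/3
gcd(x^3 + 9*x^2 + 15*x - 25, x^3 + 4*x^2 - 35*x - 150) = x^2 + 10*x + 25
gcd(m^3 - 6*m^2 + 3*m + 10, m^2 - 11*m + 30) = m - 5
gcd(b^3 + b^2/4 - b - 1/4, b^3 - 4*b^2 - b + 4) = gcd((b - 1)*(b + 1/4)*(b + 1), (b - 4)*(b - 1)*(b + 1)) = b^2 - 1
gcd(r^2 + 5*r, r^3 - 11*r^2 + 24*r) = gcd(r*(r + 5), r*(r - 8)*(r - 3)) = r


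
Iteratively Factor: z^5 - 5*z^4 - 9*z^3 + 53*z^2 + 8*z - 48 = (z - 1)*(z^4 - 4*z^3 - 13*z^2 + 40*z + 48) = (z - 1)*(z + 3)*(z^3 - 7*z^2 + 8*z + 16) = (z - 1)*(z + 1)*(z + 3)*(z^2 - 8*z + 16) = (z - 4)*(z - 1)*(z + 1)*(z + 3)*(z - 4)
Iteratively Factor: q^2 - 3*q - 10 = (q + 2)*(q - 5)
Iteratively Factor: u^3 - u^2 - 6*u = (u)*(u^2 - u - 6) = u*(u + 2)*(u - 3)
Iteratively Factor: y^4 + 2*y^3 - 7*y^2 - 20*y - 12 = (y + 1)*(y^3 + y^2 - 8*y - 12) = (y + 1)*(y + 2)*(y^2 - y - 6) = (y - 3)*(y + 1)*(y + 2)*(y + 2)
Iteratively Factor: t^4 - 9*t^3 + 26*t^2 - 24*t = (t)*(t^3 - 9*t^2 + 26*t - 24) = t*(t - 4)*(t^2 - 5*t + 6) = t*(t - 4)*(t - 3)*(t - 2)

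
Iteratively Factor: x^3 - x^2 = (x)*(x^2 - x) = x^2*(x - 1)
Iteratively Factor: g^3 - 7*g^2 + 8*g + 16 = (g - 4)*(g^2 - 3*g - 4) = (g - 4)^2*(g + 1)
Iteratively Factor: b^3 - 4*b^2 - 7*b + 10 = (b + 2)*(b^2 - 6*b + 5) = (b - 1)*(b + 2)*(b - 5)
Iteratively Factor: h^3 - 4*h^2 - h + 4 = (h - 4)*(h^2 - 1) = (h - 4)*(h - 1)*(h + 1)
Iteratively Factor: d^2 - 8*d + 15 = (d - 3)*(d - 5)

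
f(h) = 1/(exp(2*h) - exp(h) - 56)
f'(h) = (-2*exp(2*h) + exp(h))/(exp(2*h) - exp(h) - 56)^2 = (1 - 2*exp(h))*exp(h)/(-exp(2*h) + exp(h) + 56)^2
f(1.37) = -0.02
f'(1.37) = -0.01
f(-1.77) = -0.02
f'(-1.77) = 0.00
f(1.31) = -0.02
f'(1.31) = -0.01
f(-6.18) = -0.02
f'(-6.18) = 0.00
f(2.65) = 0.01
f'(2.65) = -0.02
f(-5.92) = -0.02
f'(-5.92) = 0.00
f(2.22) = 0.05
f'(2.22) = -0.42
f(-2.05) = -0.02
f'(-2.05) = 0.00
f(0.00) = -0.02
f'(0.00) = 0.00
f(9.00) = 0.00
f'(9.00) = 0.00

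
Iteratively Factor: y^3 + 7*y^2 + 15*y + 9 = (y + 3)*(y^2 + 4*y + 3) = (y + 1)*(y + 3)*(y + 3)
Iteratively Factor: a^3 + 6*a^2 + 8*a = (a + 2)*(a^2 + 4*a) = (a + 2)*(a + 4)*(a)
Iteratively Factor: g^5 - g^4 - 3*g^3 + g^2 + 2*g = (g - 2)*(g^4 + g^3 - g^2 - g) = (g - 2)*(g + 1)*(g^3 - g) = (g - 2)*(g + 1)^2*(g^2 - g) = g*(g - 2)*(g + 1)^2*(g - 1)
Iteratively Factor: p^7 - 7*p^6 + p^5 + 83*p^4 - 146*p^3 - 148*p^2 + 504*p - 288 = (p - 4)*(p^6 - 3*p^5 - 11*p^4 + 39*p^3 + 10*p^2 - 108*p + 72) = (p - 4)*(p - 3)*(p^5 - 11*p^3 + 6*p^2 + 28*p - 24) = (p - 4)*(p - 3)*(p + 2)*(p^4 - 2*p^3 - 7*p^2 + 20*p - 12) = (p - 4)*(p - 3)*(p + 2)*(p + 3)*(p^3 - 5*p^2 + 8*p - 4) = (p - 4)*(p - 3)*(p - 1)*(p + 2)*(p + 3)*(p^2 - 4*p + 4) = (p - 4)*(p - 3)*(p - 2)*(p - 1)*(p + 2)*(p + 3)*(p - 2)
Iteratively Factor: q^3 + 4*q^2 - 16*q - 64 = (q + 4)*(q^2 - 16) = (q + 4)^2*(q - 4)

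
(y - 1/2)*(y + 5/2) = y^2 + 2*y - 5/4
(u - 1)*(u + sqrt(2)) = u^2 - u + sqrt(2)*u - sqrt(2)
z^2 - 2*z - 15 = (z - 5)*(z + 3)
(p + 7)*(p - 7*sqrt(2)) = p^2 - 7*sqrt(2)*p + 7*p - 49*sqrt(2)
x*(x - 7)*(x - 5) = x^3 - 12*x^2 + 35*x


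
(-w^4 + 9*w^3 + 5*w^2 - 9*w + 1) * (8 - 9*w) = 9*w^5 - 89*w^4 + 27*w^3 + 121*w^2 - 81*w + 8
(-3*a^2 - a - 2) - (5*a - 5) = -3*a^2 - 6*a + 3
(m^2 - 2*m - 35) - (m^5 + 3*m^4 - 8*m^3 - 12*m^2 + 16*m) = -m^5 - 3*m^4 + 8*m^3 + 13*m^2 - 18*m - 35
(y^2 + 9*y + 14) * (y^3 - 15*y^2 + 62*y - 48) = y^5 - 6*y^4 - 59*y^3 + 300*y^2 + 436*y - 672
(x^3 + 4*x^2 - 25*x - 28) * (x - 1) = x^4 + 3*x^3 - 29*x^2 - 3*x + 28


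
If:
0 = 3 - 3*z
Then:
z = 1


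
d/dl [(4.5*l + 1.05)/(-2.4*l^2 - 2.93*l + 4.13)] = (10.8*l^2 + 5.04*l + 21.6615)/(5.76*l^4 + 14.064*l^3 - 11.2391*l^2 - 24.2018*l + 17.0569)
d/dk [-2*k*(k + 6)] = -4*k - 12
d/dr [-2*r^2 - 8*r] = -4*r - 8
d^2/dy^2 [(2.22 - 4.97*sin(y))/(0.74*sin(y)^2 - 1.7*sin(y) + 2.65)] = (2.72157199999999*sin(y)^5 + 1.389572*sin(y)^4 - 55.541884*sin(y)^3 + 40.681762*sin(y)^2 + 66.621185*sin(y) - 40.65494)/(0.74*sin(y)^2 - 1.7*sin(y) + 2.65)^3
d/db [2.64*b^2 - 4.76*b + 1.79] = 5.28*b - 4.76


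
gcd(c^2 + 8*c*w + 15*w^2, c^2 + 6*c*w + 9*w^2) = c + 3*w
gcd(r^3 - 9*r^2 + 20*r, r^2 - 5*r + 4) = r - 4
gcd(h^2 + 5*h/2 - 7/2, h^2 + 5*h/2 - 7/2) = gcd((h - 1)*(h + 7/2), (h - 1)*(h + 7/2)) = h^2 + 5*h/2 - 7/2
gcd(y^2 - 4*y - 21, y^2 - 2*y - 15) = y + 3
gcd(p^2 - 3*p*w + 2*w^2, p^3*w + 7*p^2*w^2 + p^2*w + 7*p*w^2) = 1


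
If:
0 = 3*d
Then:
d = 0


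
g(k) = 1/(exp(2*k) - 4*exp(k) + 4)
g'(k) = (-2*exp(2*k) + 4*exp(k))/(exp(2*k) - 4*exp(k) + 4)^2 = 2*(2 - exp(k))*exp(k)/(exp(2*k) - 4*exp(k) + 4)^2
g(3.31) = 0.00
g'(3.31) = -0.00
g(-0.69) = 0.45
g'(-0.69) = 0.30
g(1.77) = 0.07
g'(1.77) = -0.20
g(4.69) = 0.00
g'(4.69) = -0.00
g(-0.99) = 0.38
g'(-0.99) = 0.17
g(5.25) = 0.00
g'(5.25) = -0.00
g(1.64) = 0.10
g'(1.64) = -0.33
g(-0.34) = 0.60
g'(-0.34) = 0.67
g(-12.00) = 0.25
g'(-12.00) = 0.00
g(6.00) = 0.00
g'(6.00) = 0.00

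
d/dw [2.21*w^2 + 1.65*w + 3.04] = 4.42*w + 1.65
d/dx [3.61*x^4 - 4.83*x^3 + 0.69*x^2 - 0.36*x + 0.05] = 14.44*x^3 - 14.49*x^2 + 1.38*x - 0.36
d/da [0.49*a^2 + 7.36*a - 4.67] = 0.98*a + 7.36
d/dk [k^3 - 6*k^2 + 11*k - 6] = 3*k^2 - 12*k + 11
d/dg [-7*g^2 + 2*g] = 2 - 14*g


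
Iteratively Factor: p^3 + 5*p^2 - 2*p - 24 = (p + 3)*(p^2 + 2*p - 8) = (p + 3)*(p + 4)*(p - 2)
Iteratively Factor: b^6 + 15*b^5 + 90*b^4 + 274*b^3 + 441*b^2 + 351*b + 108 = (b + 3)*(b^5 + 12*b^4 + 54*b^3 + 112*b^2 + 105*b + 36) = (b + 1)*(b + 3)*(b^4 + 11*b^3 + 43*b^2 + 69*b + 36) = (b + 1)*(b + 3)^2*(b^3 + 8*b^2 + 19*b + 12) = (b + 1)*(b + 3)^3*(b^2 + 5*b + 4) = (b + 1)*(b + 3)^3*(b + 4)*(b + 1)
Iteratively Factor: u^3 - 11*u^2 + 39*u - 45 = (u - 5)*(u^2 - 6*u + 9) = (u - 5)*(u - 3)*(u - 3)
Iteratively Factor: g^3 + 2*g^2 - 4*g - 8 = (g + 2)*(g^2 - 4) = (g + 2)^2*(g - 2)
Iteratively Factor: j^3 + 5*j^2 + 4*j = (j + 4)*(j^2 + j) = (j + 1)*(j + 4)*(j)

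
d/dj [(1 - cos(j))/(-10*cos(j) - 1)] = -11*sin(j)/(10*cos(j) + 1)^2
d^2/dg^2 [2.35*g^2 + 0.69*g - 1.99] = 4.70000000000000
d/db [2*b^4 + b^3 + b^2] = b*(8*b^2 + 3*b + 2)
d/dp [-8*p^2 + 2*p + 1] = 2 - 16*p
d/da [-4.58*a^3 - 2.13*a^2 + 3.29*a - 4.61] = -13.74*a^2 - 4.26*a + 3.29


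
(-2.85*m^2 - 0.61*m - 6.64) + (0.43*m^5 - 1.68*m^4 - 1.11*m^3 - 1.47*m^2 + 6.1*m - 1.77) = 0.43*m^5 - 1.68*m^4 - 1.11*m^3 - 4.32*m^2 + 5.49*m - 8.41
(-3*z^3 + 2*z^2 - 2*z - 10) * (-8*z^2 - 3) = 24*z^5 - 16*z^4 + 25*z^3 + 74*z^2 + 6*z + 30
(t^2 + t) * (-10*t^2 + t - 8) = -10*t^4 - 9*t^3 - 7*t^2 - 8*t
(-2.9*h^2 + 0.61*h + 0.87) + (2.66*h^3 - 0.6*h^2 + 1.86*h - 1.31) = 2.66*h^3 - 3.5*h^2 + 2.47*h - 0.44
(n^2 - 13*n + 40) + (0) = n^2 - 13*n + 40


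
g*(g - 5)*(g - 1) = g^3 - 6*g^2 + 5*g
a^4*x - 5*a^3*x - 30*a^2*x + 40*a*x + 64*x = (a - 8)*(a - 2)*(a + 4)*(a*x + x)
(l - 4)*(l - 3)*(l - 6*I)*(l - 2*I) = l^4 - 7*l^3 - 8*I*l^3 + 56*I*l^2 + 84*l - 96*I*l - 144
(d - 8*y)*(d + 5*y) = d^2 - 3*d*y - 40*y^2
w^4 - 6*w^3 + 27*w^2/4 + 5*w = w*(w - 4)*(w - 5/2)*(w + 1/2)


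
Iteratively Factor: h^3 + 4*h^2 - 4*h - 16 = (h + 4)*(h^2 - 4) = (h + 2)*(h + 4)*(h - 2)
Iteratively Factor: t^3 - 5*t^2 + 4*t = (t - 4)*(t^2 - t) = (t - 4)*(t - 1)*(t)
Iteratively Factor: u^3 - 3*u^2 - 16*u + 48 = (u - 4)*(u^2 + u - 12) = (u - 4)*(u - 3)*(u + 4)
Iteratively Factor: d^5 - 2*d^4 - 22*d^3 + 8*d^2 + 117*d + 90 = (d - 5)*(d^4 + 3*d^3 - 7*d^2 - 27*d - 18) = (d - 5)*(d - 3)*(d^3 + 6*d^2 + 11*d + 6) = (d - 5)*(d - 3)*(d + 3)*(d^2 + 3*d + 2) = (d - 5)*(d - 3)*(d + 2)*(d + 3)*(d + 1)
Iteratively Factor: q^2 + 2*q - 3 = (q - 1)*(q + 3)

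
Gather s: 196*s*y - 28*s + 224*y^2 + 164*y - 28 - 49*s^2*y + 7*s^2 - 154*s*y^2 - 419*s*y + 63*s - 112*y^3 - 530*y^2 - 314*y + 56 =s^2*(7 - 49*y) + s*(-154*y^2 - 223*y + 35) - 112*y^3 - 306*y^2 - 150*y + 28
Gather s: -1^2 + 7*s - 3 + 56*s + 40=63*s + 36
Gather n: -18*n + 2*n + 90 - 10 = 80 - 16*n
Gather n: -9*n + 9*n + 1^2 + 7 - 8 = 0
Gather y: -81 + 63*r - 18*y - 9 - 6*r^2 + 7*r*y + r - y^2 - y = -6*r^2 + 64*r - y^2 + y*(7*r - 19) - 90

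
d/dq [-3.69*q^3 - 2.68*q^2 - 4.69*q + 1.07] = -11.07*q^2 - 5.36*q - 4.69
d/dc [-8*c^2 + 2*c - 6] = 2 - 16*c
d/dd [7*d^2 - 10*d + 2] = 14*d - 10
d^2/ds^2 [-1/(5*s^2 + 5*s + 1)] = 10*(5*s^2 + 5*s - 5*(2*s + 1)^2 + 1)/(5*s^2 + 5*s + 1)^3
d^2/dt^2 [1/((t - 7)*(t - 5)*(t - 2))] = 2*(6*t^4 - 112*t^3 + 765*t^2 - 2268*t + 2501)/(t^9 - 42*t^8 + 765*t^7 - 7910*t^6 + 51015*t^5 - 212142*t^4 + 566999*t^3 - 936810*t^2 + 867300*t - 343000)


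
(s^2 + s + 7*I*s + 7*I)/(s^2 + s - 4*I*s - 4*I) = (s + 7*I)/(s - 4*I)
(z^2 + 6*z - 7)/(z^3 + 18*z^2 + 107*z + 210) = (z - 1)/(z^2 + 11*z + 30)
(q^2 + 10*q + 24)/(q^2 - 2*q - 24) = (q + 6)/(q - 6)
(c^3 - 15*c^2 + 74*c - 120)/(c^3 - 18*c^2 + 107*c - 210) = (c - 4)/(c - 7)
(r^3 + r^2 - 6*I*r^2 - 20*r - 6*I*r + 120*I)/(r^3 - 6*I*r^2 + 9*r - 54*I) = (r^2 + r - 20)/(r^2 + 9)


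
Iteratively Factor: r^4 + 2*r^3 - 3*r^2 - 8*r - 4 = (r + 1)*(r^3 + r^2 - 4*r - 4) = (r + 1)*(r + 2)*(r^2 - r - 2) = (r - 2)*(r + 1)*(r + 2)*(r + 1)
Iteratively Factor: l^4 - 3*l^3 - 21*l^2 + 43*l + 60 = (l + 1)*(l^3 - 4*l^2 - 17*l + 60) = (l + 1)*(l + 4)*(l^2 - 8*l + 15) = (l - 3)*(l + 1)*(l + 4)*(l - 5)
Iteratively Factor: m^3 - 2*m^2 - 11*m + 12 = (m + 3)*(m^2 - 5*m + 4) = (m - 4)*(m + 3)*(m - 1)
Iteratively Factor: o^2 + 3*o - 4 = (o - 1)*(o + 4)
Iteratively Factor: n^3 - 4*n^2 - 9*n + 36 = (n - 4)*(n^2 - 9) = (n - 4)*(n + 3)*(n - 3)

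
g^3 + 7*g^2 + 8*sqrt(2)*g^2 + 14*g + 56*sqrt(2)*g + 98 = (g + 7)*(g + sqrt(2))*(g + 7*sqrt(2))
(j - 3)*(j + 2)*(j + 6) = j^3 + 5*j^2 - 12*j - 36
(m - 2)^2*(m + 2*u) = m^3 + 2*m^2*u - 4*m^2 - 8*m*u + 4*m + 8*u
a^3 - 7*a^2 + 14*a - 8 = (a - 4)*(a - 2)*(a - 1)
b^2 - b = b*(b - 1)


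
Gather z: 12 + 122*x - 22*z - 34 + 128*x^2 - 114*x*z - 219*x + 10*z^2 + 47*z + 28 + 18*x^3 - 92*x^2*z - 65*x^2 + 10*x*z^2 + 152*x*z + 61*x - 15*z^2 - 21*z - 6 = 18*x^3 + 63*x^2 - 36*x + z^2*(10*x - 5) + z*(-92*x^2 + 38*x + 4)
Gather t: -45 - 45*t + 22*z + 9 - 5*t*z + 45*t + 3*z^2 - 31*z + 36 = -5*t*z + 3*z^2 - 9*z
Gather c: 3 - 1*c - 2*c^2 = -2*c^2 - c + 3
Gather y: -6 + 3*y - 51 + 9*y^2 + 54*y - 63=9*y^2 + 57*y - 120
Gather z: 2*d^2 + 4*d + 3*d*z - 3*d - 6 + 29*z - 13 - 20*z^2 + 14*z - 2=2*d^2 + d - 20*z^2 + z*(3*d + 43) - 21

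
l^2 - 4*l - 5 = (l - 5)*(l + 1)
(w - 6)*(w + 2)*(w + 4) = w^3 - 28*w - 48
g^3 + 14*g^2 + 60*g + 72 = (g + 2)*(g + 6)^2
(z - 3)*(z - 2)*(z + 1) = z^3 - 4*z^2 + z + 6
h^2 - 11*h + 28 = (h - 7)*(h - 4)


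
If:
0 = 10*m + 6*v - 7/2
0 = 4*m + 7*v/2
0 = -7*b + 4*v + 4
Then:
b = -12/77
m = 49/44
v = -14/11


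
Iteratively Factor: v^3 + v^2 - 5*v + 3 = (v - 1)*(v^2 + 2*v - 3) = (v - 1)^2*(v + 3)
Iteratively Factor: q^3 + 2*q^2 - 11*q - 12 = (q + 4)*(q^2 - 2*q - 3) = (q - 3)*(q + 4)*(q + 1)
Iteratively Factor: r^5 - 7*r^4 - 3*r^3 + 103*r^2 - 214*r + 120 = (r - 3)*(r^4 - 4*r^3 - 15*r^2 + 58*r - 40) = (r - 3)*(r - 1)*(r^3 - 3*r^2 - 18*r + 40) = (r - 3)*(r - 1)*(r + 4)*(r^2 - 7*r + 10) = (r - 5)*(r - 3)*(r - 1)*(r + 4)*(r - 2)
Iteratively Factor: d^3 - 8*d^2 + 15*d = (d)*(d^2 - 8*d + 15) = d*(d - 3)*(d - 5)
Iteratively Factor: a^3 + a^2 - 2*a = (a)*(a^2 + a - 2) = a*(a + 2)*(a - 1)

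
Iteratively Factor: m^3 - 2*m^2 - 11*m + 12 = (m - 1)*(m^2 - m - 12) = (m - 4)*(m - 1)*(m + 3)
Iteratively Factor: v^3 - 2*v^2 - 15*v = (v)*(v^2 - 2*v - 15) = v*(v - 5)*(v + 3)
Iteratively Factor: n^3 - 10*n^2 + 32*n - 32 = (n - 2)*(n^2 - 8*n + 16) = (n - 4)*(n - 2)*(n - 4)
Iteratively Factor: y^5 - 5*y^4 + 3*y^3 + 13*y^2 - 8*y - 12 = (y - 3)*(y^4 - 2*y^3 - 3*y^2 + 4*y + 4) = (y - 3)*(y + 1)*(y^3 - 3*y^2 + 4) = (y - 3)*(y - 2)*(y + 1)*(y^2 - y - 2) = (y - 3)*(y - 2)^2*(y + 1)*(y + 1)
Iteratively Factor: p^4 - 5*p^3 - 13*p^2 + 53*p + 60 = (p + 3)*(p^3 - 8*p^2 + 11*p + 20) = (p - 5)*(p + 3)*(p^2 - 3*p - 4) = (p - 5)*(p + 1)*(p + 3)*(p - 4)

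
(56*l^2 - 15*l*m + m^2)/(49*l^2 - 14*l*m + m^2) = (8*l - m)/(7*l - m)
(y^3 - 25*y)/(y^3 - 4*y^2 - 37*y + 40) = y*(y - 5)/(y^2 - 9*y + 8)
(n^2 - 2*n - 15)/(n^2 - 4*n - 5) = (n + 3)/(n + 1)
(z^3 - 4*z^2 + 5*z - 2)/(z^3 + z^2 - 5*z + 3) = (z - 2)/(z + 3)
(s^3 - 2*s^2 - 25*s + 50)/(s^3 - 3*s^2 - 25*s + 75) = (s - 2)/(s - 3)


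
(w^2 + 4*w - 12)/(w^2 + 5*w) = (w^2 + 4*w - 12)/(w*(w + 5))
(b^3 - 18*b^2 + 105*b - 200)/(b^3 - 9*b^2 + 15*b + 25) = (b - 8)/(b + 1)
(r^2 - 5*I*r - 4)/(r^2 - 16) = (r^2 - 5*I*r - 4)/(r^2 - 16)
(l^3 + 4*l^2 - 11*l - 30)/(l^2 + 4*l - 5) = (l^2 - l - 6)/(l - 1)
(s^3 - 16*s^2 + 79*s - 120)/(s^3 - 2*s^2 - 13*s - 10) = (s^2 - 11*s + 24)/(s^2 + 3*s + 2)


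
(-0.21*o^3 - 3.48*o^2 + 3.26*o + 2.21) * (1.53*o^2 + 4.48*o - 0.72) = -0.3213*o^5 - 6.2652*o^4 - 10.4514*o^3 + 20.4917*o^2 + 7.5536*o - 1.5912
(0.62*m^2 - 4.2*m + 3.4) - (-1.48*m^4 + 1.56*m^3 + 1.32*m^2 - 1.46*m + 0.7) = 1.48*m^4 - 1.56*m^3 - 0.7*m^2 - 2.74*m + 2.7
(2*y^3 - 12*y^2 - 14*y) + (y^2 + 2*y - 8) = 2*y^3 - 11*y^2 - 12*y - 8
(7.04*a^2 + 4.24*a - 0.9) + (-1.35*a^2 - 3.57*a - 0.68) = 5.69*a^2 + 0.67*a - 1.58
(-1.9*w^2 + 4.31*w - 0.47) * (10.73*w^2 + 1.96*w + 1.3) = -20.387*w^4 + 42.5223*w^3 + 0.9345*w^2 + 4.6818*w - 0.611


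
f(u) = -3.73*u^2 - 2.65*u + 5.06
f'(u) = -7.46*u - 2.65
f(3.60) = -52.82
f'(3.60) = -29.51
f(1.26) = -4.20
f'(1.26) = -12.05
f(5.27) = -112.50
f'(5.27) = -41.96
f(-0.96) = 4.17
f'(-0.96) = 4.51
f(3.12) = -39.52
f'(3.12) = -25.93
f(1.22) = -3.72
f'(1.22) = -11.75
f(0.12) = 4.69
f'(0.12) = -3.55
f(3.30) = -44.30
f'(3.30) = -27.27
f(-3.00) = -20.56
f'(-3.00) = 19.73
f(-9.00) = -273.22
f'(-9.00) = 64.49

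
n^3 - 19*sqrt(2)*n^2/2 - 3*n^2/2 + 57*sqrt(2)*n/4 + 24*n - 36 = (n - 3/2)*(n - 8*sqrt(2))*(n - 3*sqrt(2)/2)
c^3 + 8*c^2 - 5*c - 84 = (c - 3)*(c + 4)*(c + 7)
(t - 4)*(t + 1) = t^2 - 3*t - 4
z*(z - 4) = z^2 - 4*z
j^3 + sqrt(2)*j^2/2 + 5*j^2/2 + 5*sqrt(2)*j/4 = j*(j + 5/2)*(j + sqrt(2)/2)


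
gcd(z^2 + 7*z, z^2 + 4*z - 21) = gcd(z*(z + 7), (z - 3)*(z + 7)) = z + 7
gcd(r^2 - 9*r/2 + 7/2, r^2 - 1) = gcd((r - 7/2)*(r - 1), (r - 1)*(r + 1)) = r - 1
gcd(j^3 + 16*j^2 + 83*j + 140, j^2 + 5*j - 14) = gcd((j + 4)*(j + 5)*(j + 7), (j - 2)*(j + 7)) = j + 7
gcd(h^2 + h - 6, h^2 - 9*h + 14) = h - 2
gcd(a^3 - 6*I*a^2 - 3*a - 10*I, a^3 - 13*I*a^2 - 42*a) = 1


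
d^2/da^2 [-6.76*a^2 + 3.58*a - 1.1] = -13.5200000000000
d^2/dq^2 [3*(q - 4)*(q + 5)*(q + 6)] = 18*q + 42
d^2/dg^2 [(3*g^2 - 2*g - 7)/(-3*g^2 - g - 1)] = 2*(27*g^3 + 216*g^2 + 45*g - 19)/(27*g^6 + 27*g^5 + 36*g^4 + 19*g^3 + 12*g^2 + 3*g + 1)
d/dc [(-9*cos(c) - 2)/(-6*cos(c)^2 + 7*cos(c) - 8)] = (-54*sin(c)^2 + 24*cos(c) - 32)*sin(c)/(6*cos(c)^2 - 7*cos(c) + 8)^2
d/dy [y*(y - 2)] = 2*y - 2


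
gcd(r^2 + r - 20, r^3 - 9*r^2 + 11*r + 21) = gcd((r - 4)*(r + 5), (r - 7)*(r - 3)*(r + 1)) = 1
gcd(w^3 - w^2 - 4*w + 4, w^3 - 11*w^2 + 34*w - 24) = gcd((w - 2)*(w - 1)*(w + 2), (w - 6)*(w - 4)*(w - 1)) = w - 1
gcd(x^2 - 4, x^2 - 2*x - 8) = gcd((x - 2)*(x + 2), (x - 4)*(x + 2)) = x + 2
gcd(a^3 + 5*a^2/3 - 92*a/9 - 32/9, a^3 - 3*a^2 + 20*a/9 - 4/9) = 1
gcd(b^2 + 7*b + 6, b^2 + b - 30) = b + 6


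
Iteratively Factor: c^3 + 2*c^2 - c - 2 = (c - 1)*(c^2 + 3*c + 2) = (c - 1)*(c + 2)*(c + 1)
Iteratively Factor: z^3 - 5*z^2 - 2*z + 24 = (z + 2)*(z^2 - 7*z + 12) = (z - 4)*(z + 2)*(z - 3)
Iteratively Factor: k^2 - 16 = (k - 4)*(k + 4)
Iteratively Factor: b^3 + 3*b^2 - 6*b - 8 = (b - 2)*(b^2 + 5*b + 4) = (b - 2)*(b + 4)*(b + 1)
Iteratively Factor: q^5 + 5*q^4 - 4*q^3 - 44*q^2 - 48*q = (q + 4)*(q^4 + q^3 - 8*q^2 - 12*q) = (q + 2)*(q + 4)*(q^3 - q^2 - 6*q) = (q + 2)^2*(q + 4)*(q^2 - 3*q) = (q - 3)*(q + 2)^2*(q + 4)*(q)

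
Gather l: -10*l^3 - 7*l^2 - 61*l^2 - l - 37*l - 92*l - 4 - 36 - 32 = -10*l^3 - 68*l^2 - 130*l - 72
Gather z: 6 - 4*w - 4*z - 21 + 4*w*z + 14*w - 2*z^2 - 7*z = 10*w - 2*z^2 + z*(4*w - 11) - 15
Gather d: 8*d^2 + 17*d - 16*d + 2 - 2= 8*d^2 + d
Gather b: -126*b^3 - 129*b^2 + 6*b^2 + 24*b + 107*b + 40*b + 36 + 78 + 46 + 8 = -126*b^3 - 123*b^2 + 171*b + 168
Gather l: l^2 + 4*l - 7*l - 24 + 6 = l^2 - 3*l - 18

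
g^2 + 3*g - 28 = (g - 4)*(g + 7)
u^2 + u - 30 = (u - 5)*(u + 6)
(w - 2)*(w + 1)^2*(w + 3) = w^4 + 3*w^3 - 3*w^2 - 11*w - 6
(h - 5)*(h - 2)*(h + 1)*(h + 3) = h^4 - 3*h^3 - 15*h^2 + 19*h + 30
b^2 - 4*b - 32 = (b - 8)*(b + 4)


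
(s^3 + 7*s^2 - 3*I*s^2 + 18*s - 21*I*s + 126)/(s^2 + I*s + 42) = (s^2 + s*(7 + 3*I) + 21*I)/(s + 7*I)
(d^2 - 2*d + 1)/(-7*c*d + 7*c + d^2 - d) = (1 - d)/(7*c - d)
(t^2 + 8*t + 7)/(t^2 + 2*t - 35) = (t + 1)/(t - 5)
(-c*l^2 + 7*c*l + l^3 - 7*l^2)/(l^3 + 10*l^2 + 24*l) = (-c*l + 7*c + l^2 - 7*l)/(l^2 + 10*l + 24)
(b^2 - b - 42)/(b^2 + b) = (b^2 - b - 42)/(b*(b + 1))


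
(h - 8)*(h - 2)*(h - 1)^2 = h^4 - 12*h^3 + 37*h^2 - 42*h + 16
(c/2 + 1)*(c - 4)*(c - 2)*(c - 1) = c^4/2 - 5*c^3/2 + 10*c - 8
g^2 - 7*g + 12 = (g - 4)*(g - 3)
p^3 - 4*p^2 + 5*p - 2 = (p - 2)*(p - 1)^2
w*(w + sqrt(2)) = w^2 + sqrt(2)*w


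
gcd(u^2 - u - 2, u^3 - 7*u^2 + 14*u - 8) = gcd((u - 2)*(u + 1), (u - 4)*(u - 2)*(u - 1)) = u - 2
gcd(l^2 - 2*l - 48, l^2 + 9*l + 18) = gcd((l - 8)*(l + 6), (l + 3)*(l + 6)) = l + 6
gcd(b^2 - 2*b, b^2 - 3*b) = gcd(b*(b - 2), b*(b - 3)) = b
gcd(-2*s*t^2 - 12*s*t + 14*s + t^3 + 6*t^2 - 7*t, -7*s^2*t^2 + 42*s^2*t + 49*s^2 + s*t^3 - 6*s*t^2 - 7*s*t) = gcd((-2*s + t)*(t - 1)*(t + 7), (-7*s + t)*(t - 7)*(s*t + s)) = 1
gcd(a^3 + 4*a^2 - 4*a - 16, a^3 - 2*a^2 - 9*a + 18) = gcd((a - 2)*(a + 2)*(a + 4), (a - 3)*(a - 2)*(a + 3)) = a - 2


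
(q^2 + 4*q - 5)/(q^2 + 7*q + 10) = (q - 1)/(q + 2)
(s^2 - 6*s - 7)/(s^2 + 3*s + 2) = (s - 7)/(s + 2)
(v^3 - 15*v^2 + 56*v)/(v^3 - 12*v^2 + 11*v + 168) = v/(v + 3)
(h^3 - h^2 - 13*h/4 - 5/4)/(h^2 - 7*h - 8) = (h^2 - 2*h - 5/4)/(h - 8)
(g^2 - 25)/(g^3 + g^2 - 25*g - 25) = 1/(g + 1)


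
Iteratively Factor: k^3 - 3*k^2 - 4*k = (k + 1)*(k^2 - 4*k) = (k - 4)*(k + 1)*(k)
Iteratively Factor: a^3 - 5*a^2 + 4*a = (a - 4)*(a^2 - a) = a*(a - 4)*(a - 1)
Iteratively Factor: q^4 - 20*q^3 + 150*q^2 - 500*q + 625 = (q - 5)*(q^3 - 15*q^2 + 75*q - 125) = (q - 5)^2*(q^2 - 10*q + 25) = (q - 5)^3*(q - 5)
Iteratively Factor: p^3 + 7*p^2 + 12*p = (p + 3)*(p^2 + 4*p) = (p + 3)*(p + 4)*(p)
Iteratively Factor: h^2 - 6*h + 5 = (h - 5)*(h - 1)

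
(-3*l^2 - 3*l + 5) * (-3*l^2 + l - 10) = 9*l^4 + 6*l^3 + 12*l^2 + 35*l - 50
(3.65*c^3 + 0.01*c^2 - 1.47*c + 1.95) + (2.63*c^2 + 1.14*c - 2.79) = 3.65*c^3 + 2.64*c^2 - 0.33*c - 0.84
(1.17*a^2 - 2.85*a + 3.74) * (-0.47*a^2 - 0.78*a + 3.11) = -0.5499*a^4 + 0.4269*a^3 + 4.1039*a^2 - 11.7807*a + 11.6314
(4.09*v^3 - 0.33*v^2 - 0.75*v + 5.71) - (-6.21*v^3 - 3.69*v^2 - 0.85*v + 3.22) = 10.3*v^3 + 3.36*v^2 + 0.1*v + 2.49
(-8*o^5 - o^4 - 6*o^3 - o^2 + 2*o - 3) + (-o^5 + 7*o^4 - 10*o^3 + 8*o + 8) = -9*o^5 + 6*o^4 - 16*o^3 - o^2 + 10*o + 5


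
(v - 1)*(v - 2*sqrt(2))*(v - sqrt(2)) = v^3 - 3*sqrt(2)*v^2 - v^2 + 4*v + 3*sqrt(2)*v - 4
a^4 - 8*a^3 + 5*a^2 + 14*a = a*(a - 7)*(a - 2)*(a + 1)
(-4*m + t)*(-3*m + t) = 12*m^2 - 7*m*t + t^2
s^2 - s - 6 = (s - 3)*(s + 2)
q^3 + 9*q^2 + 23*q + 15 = (q + 1)*(q + 3)*(q + 5)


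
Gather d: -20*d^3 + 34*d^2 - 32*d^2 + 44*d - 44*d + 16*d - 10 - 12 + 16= -20*d^3 + 2*d^2 + 16*d - 6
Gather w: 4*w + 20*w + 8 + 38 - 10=24*w + 36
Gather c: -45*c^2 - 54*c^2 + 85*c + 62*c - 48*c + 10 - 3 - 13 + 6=-99*c^2 + 99*c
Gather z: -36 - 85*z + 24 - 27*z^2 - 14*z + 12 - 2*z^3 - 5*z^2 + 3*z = -2*z^3 - 32*z^2 - 96*z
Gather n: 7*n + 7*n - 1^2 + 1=14*n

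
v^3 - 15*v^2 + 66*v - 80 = (v - 8)*(v - 5)*(v - 2)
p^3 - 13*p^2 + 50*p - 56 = (p - 7)*(p - 4)*(p - 2)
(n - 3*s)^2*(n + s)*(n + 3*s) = n^4 - 2*n^3*s - 12*n^2*s^2 + 18*n*s^3 + 27*s^4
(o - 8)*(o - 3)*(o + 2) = o^3 - 9*o^2 + 2*o + 48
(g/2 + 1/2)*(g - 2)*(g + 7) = g^3/2 + 3*g^2 - 9*g/2 - 7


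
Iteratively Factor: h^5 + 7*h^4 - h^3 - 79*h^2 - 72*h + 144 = (h + 4)*(h^4 + 3*h^3 - 13*h^2 - 27*h + 36) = (h + 3)*(h + 4)*(h^3 - 13*h + 12) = (h - 1)*(h + 3)*(h + 4)*(h^2 + h - 12) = (h - 3)*(h - 1)*(h + 3)*(h + 4)*(h + 4)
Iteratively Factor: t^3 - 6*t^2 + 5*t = (t - 1)*(t^2 - 5*t) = t*(t - 1)*(t - 5)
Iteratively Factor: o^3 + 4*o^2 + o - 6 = (o + 3)*(o^2 + o - 2) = (o - 1)*(o + 3)*(o + 2)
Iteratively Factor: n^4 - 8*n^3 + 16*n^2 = (n)*(n^3 - 8*n^2 + 16*n) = n*(n - 4)*(n^2 - 4*n) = n*(n - 4)^2*(n)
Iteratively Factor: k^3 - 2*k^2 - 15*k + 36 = (k + 4)*(k^2 - 6*k + 9) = (k - 3)*(k + 4)*(k - 3)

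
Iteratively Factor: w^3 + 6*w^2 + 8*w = (w + 4)*(w^2 + 2*w) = (w + 2)*(w + 4)*(w)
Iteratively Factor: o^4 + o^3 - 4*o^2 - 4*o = (o)*(o^3 + o^2 - 4*o - 4) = o*(o - 2)*(o^2 + 3*o + 2) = o*(o - 2)*(o + 1)*(o + 2)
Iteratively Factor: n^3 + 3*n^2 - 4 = (n - 1)*(n^2 + 4*n + 4) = (n - 1)*(n + 2)*(n + 2)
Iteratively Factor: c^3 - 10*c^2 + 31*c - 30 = (c - 3)*(c^2 - 7*c + 10) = (c - 5)*(c - 3)*(c - 2)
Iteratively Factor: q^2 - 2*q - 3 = (q + 1)*(q - 3)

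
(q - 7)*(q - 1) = q^2 - 8*q + 7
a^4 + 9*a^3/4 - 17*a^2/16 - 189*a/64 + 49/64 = (a - 1)*(a - 1/4)*(a + 7/4)^2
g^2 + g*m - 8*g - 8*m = (g - 8)*(g + m)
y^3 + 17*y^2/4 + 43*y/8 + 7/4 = (y + 1/2)*(y + 7/4)*(y + 2)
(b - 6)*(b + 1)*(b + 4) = b^3 - b^2 - 26*b - 24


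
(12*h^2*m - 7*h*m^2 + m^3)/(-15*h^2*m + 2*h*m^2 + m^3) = (-4*h + m)/(5*h + m)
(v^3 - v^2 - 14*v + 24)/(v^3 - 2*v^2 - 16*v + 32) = (v - 3)/(v - 4)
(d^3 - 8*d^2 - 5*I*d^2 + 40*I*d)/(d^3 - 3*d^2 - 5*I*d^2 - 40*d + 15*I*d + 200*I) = d/(d + 5)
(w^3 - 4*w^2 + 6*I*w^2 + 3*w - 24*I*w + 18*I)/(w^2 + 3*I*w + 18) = (w^2 - 4*w + 3)/(w - 3*I)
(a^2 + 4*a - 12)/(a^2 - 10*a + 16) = (a + 6)/(a - 8)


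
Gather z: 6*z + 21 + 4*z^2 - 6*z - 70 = 4*z^2 - 49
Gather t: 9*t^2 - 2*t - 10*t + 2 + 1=9*t^2 - 12*t + 3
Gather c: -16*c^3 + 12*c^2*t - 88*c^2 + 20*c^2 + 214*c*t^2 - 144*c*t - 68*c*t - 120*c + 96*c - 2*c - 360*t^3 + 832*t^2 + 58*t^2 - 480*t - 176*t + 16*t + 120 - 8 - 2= -16*c^3 + c^2*(12*t - 68) + c*(214*t^2 - 212*t - 26) - 360*t^3 + 890*t^2 - 640*t + 110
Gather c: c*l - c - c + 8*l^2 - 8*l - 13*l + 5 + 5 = c*(l - 2) + 8*l^2 - 21*l + 10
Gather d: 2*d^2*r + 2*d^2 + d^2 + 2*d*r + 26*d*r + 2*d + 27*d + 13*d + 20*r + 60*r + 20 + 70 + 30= d^2*(2*r + 3) + d*(28*r + 42) + 80*r + 120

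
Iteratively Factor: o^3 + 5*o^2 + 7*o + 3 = (o + 3)*(o^2 + 2*o + 1) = (o + 1)*(o + 3)*(o + 1)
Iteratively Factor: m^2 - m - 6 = (m - 3)*(m + 2)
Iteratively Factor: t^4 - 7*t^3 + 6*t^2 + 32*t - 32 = (t - 1)*(t^3 - 6*t^2 + 32) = (t - 4)*(t - 1)*(t^2 - 2*t - 8) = (t - 4)^2*(t - 1)*(t + 2)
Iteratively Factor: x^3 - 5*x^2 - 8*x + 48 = (x + 3)*(x^2 - 8*x + 16) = (x - 4)*(x + 3)*(x - 4)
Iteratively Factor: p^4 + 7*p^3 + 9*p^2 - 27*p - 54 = (p - 2)*(p^3 + 9*p^2 + 27*p + 27) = (p - 2)*(p + 3)*(p^2 + 6*p + 9) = (p - 2)*(p + 3)^2*(p + 3)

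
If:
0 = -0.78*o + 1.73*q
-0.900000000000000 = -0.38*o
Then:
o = 2.37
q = 1.07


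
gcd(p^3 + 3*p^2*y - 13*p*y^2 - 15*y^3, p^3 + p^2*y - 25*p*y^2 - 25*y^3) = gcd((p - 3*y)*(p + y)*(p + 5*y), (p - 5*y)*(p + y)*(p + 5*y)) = p^2 + 6*p*y + 5*y^2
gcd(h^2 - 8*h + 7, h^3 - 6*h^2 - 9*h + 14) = h^2 - 8*h + 7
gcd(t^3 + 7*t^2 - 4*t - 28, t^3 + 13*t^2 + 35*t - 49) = t + 7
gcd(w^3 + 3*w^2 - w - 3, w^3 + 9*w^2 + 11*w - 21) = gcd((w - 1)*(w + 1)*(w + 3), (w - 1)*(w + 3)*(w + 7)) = w^2 + 2*w - 3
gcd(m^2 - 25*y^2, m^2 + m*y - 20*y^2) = m + 5*y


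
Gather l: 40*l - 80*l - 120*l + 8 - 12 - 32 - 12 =-160*l - 48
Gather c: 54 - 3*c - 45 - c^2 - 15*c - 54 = -c^2 - 18*c - 45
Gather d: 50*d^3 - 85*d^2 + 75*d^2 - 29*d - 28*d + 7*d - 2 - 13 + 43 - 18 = 50*d^3 - 10*d^2 - 50*d + 10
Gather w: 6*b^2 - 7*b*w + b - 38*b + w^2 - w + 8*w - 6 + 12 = 6*b^2 - 37*b + w^2 + w*(7 - 7*b) + 6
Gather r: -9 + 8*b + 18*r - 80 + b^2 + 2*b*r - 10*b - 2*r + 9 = b^2 - 2*b + r*(2*b + 16) - 80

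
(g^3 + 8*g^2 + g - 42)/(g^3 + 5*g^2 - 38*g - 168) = (g^2 + g - 6)/(g^2 - 2*g - 24)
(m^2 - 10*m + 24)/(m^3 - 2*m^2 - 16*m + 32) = (m - 6)/(m^2 + 2*m - 8)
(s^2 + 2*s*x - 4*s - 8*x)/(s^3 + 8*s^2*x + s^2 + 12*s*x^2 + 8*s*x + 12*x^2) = (s - 4)/(s^2 + 6*s*x + s + 6*x)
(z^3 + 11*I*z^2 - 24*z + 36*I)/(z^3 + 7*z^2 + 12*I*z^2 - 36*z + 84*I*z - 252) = (z - I)/(z + 7)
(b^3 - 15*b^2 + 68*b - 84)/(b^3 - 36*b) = (b^2 - 9*b + 14)/(b*(b + 6))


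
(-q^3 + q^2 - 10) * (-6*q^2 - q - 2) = 6*q^5 - 5*q^4 + q^3 + 58*q^2 + 10*q + 20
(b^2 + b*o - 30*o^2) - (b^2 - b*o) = 2*b*o - 30*o^2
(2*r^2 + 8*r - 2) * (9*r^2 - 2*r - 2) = 18*r^4 + 68*r^3 - 38*r^2 - 12*r + 4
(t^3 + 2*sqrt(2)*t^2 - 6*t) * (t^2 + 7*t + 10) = t^5 + 2*sqrt(2)*t^4 + 7*t^4 + 4*t^3 + 14*sqrt(2)*t^3 - 42*t^2 + 20*sqrt(2)*t^2 - 60*t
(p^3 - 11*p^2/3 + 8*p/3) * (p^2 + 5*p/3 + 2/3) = p^5 - 2*p^4 - 25*p^3/9 + 2*p^2 + 16*p/9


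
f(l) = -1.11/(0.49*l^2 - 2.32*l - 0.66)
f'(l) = -1.11*(2.32 - 0.98*l)/(0.49*l^2 - 2.32*l - 0.66)^2 = (1.0878*l - 2.5752)/(-0.49*l^2 + 2.32*l + 0.66)^2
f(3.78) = 0.46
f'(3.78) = 0.26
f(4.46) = 0.88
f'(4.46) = 1.43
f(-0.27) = -523.34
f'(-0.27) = -637727.26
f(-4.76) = -0.05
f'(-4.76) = -0.02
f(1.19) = 0.41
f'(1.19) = -0.17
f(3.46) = 0.39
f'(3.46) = 0.15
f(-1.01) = -0.51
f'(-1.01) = -0.77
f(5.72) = -0.53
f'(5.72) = 0.83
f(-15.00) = -0.01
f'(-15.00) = -0.00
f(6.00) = -0.36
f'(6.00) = 0.42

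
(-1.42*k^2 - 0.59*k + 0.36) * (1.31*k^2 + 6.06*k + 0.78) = -1.8602*k^4 - 9.3781*k^3 - 4.2114*k^2 + 1.7214*k + 0.2808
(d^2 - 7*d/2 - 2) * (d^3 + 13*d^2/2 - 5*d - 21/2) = d^5 + 3*d^4 - 119*d^3/4 - 6*d^2 + 187*d/4 + 21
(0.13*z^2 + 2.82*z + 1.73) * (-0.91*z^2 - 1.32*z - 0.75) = -0.1183*z^4 - 2.7378*z^3 - 5.3942*z^2 - 4.3986*z - 1.2975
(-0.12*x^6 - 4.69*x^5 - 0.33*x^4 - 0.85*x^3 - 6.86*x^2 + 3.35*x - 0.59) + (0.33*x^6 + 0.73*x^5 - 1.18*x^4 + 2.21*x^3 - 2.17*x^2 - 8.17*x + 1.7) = 0.21*x^6 - 3.96*x^5 - 1.51*x^4 + 1.36*x^3 - 9.03*x^2 - 4.82*x + 1.11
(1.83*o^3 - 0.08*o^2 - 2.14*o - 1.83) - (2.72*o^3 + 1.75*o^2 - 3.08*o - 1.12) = -0.89*o^3 - 1.83*o^2 + 0.94*o - 0.71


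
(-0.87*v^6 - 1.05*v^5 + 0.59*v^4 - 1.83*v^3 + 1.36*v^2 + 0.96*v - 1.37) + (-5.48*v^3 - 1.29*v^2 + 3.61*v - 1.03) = -0.87*v^6 - 1.05*v^5 + 0.59*v^4 - 7.31*v^3 + 0.0700000000000001*v^2 + 4.57*v - 2.4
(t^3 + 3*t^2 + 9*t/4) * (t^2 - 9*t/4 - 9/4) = t^5 + 3*t^4/4 - 27*t^3/4 - 189*t^2/16 - 81*t/16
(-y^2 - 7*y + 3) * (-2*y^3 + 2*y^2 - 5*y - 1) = 2*y^5 + 12*y^4 - 15*y^3 + 42*y^2 - 8*y - 3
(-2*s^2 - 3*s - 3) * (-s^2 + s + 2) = 2*s^4 + s^3 - 4*s^2 - 9*s - 6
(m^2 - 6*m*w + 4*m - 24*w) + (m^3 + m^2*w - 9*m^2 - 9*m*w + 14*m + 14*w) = m^3 + m^2*w - 8*m^2 - 15*m*w + 18*m - 10*w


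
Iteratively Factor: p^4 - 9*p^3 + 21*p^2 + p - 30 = (p - 3)*(p^3 - 6*p^2 + 3*p + 10) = (p - 3)*(p + 1)*(p^2 - 7*p + 10) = (p - 3)*(p - 2)*(p + 1)*(p - 5)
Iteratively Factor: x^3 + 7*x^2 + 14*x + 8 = (x + 4)*(x^2 + 3*x + 2) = (x + 1)*(x + 4)*(x + 2)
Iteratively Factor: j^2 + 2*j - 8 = (j + 4)*(j - 2)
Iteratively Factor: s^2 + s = (s)*(s + 1)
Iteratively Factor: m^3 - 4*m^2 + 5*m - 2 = (m - 1)*(m^2 - 3*m + 2) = (m - 2)*(m - 1)*(m - 1)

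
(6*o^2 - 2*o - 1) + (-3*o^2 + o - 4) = 3*o^2 - o - 5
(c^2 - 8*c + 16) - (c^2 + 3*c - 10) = 26 - 11*c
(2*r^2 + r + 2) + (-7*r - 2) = 2*r^2 - 6*r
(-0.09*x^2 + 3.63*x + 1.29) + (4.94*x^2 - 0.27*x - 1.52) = 4.85*x^2 + 3.36*x - 0.23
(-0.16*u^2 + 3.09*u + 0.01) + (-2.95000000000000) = -0.16*u^2 + 3.09*u - 2.94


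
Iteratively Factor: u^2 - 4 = (u + 2)*(u - 2)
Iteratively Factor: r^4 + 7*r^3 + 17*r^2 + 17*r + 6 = (r + 2)*(r^3 + 5*r^2 + 7*r + 3) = (r + 1)*(r + 2)*(r^2 + 4*r + 3) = (r + 1)*(r + 2)*(r + 3)*(r + 1)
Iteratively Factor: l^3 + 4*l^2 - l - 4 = (l + 1)*(l^2 + 3*l - 4) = (l - 1)*(l + 1)*(l + 4)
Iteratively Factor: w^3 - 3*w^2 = (w)*(w^2 - 3*w) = w*(w - 3)*(w)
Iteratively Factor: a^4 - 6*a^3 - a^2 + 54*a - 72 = (a - 3)*(a^3 - 3*a^2 - 10*a + 24) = (a - 3)*(a + 3)*(a^2 - 6*a + 8) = (a - 4)*(a - 3)*(a + 3)*(a - 2)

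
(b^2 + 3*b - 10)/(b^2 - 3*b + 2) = (b + 5)/(b - 1)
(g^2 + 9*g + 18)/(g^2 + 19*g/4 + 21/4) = 4*(g + 6)/(4*g + 7)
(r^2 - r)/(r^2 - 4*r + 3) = r/(r - 3)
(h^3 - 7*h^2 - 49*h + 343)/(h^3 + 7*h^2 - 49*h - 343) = (h - 7)/(h + 7)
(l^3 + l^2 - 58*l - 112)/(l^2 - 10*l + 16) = (l^2 + 9*l + 14)/(l - 2)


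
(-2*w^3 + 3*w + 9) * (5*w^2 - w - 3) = -10*w^5 + 2*w^4 + 21*w^3 + 42*w^2 - 18*w - 27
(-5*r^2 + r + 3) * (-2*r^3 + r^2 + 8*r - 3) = 10*r^5 - 7*r^4 - 45*r^3 + 26*r^2 + 21*r - 9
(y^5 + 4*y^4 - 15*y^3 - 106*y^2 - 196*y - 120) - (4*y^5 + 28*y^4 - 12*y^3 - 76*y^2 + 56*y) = -3*y^5 - 24*y^4 - 3*y^3 - 30*y^2 - 252*y - 120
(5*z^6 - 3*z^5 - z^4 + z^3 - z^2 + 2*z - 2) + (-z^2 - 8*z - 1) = 5*z^6 - 3*z^5 - z^4 + z^3 - 2*z^2 - 6*z - 3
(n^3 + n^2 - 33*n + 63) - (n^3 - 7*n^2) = 8*n^2 - 33*n + 63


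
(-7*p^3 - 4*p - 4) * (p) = -7*p^4 - 4*p^2 - 4*p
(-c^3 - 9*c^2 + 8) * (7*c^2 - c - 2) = -7*c^5 - 62*c^4 + 11*c^3 + 74*c^2 - 8*c - 16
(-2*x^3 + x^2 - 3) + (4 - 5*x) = -2*x^3 + x^2 - 5*x + 1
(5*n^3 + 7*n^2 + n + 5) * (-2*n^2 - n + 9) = -10*n^5 - 19*n^4 + 36*n^3 + 52*n^2 + 4*n + 45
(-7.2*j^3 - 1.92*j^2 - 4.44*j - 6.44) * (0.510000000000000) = -3.672*j^3 - 0.9792*j^2 - 2.2644*j - 3.2844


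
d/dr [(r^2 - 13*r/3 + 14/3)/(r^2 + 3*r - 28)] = 2*(11*r^2 - 98*r + 161)/(3*(r^4 + 6*r^3 - 47*r^2 - 168*r + 784))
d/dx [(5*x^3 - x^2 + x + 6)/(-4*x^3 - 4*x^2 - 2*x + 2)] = (-12*x^4 - 6*x^3 + 54*x^2 + 22*x + 7)/(2*(4*x^6 + 8*x^5 + 8*x^4 - 3*x^2 - 2*x + 1))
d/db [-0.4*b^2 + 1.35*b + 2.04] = 1.35 - 0.8*b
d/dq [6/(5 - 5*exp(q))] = 3/(10*sinh(q/2)^2)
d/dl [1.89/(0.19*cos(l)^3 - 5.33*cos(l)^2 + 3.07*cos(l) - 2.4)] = (1.0773*cos(l)^2 - 20.1474*cos(l) + 5.8023)*sin(l)/(0.19*cos(l)^3 - 5.33*cos(l)^2 + 3.07*cos(l) - 2.4)^2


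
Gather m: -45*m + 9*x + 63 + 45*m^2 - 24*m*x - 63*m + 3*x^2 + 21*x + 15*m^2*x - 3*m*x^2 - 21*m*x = m^2*(15*x + 45) + m*(-3*x^2 - 45*x - 108) + 3*x^2 + 30*x + 63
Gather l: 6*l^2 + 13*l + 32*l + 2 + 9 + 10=6*l^2 + 45*l + 21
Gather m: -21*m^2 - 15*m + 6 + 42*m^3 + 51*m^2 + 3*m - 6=42*m^3 + 30*m^2 - 12*m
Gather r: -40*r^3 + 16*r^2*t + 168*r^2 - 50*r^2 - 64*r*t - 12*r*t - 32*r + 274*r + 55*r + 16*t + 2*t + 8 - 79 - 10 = -40*r^3 + r^2*(16*t + 118) + r*(297 - 76*t) + 18*t - 81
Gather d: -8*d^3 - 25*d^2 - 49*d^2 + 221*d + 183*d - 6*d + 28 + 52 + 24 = -8*d^3 - 74*d^2 + 398*d + 104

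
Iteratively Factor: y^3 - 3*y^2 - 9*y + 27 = (y - 3)*(y^2 - 9) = (y - 3)^2*(y + 3)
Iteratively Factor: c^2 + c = (c + 1)*(c)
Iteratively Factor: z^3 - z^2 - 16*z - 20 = (z + 2)*(z^2 - 3*z - 10) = (z - 5)*(z + 2)*(z + 2)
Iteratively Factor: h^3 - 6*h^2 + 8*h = (h)*(h^2 - 6*h + 8) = h*(h - 4)*(h - 2)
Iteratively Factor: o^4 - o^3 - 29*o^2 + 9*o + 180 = (o - 5)*(o^3 + 4*o^2 - 9*o - 36) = (o - 5)*(o + 4)*(o^2 - 9) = (o - 5)*(o + 3)*(o + 4)*(o - 3)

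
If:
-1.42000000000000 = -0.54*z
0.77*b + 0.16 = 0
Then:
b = -0.21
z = 2.63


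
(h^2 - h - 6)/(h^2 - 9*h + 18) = (h + 2)/(h - 6)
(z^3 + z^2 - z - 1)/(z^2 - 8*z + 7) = (z^2 + 2*z + 1)/(z - 7)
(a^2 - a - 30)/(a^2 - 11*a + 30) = (a + 5)/(a - 5)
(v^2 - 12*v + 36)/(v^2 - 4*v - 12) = (v - 6)/(v + 2)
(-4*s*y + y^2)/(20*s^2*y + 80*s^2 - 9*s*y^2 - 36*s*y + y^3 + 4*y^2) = y/(-5*s*y - 20*s + y^2 + 4*y)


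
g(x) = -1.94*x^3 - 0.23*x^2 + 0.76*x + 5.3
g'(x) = -5.82*x^2 - 0.46*x + 0.76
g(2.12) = -12.61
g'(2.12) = -26.37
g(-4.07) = 129.19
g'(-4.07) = -93.78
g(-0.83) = 5.62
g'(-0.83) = -2.87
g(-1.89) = 16.14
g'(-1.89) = -19.16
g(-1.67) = 12.42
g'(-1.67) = -14.70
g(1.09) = 3.34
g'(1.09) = -6.66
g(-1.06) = 6.55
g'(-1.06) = -5.29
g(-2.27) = 25.08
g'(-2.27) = -28.19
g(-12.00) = 3315.38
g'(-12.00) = -831.80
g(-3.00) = 53.33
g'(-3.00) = -50.24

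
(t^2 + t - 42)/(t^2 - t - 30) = (t + 7)/(t + 5)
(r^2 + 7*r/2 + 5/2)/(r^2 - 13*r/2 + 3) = (2*r^2 + 7*r + 5)/(2*r^2 - 13*r + 6)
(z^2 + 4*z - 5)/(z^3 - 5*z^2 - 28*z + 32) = (z + 5)/(z^2 - 4*z - 32)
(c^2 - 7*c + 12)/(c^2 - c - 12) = (c - 3)/(c + 3)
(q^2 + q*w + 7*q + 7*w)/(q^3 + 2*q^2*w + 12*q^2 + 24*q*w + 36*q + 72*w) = (q^2 + q*w + 7*q + 7*w)/(q^3 + 2*q^2*w + 12*q^2 + 24*q*w + 36*q + 72*w)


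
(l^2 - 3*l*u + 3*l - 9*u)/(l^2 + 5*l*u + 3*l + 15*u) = (l - 3*u)/(l + 5*u)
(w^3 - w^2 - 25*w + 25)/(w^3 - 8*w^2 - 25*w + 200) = (w - 1)/(w - 8)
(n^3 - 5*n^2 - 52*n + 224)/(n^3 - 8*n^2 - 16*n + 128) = (n + 7)/(n + 4)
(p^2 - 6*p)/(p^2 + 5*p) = (p - 6)/(p + 5)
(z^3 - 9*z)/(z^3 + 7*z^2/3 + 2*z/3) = 3*(z^2 - 9)/(3*z^2 + 7*z + 2)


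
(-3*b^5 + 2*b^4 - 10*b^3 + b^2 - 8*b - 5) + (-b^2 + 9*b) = -3*b^5 + 2*b^4 - 10*b^3 + b - 5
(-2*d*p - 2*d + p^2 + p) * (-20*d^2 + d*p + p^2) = 40*d^3*p + 40*d^3 - 22*d^2*p^2 - 22*d^2*p - d*p^3 - d*p^2 + p^4 + p^3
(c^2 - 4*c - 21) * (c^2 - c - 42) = c^4 - 5*c^3 - 59*c^2 + 189*c + 882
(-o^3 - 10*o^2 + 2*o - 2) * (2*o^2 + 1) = -2*o^5 - 20*o^4 + 3*o^3 - 14*o^2 + 2*o - 2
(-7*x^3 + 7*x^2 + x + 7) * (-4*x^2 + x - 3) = 28*x^5 - 35*x^4 + 24*x^3 - 48*x^2 + 4*x - 21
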